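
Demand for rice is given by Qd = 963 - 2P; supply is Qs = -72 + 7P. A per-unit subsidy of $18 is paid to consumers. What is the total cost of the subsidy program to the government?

Pre-subsidy: 963 - 2P = -72 + 7P gives P* = 115, Q* = 733.
With the rebate, buyers effectively pay Pb = Ps − 18, where Ps is the price sellers receive.
Demand in terms of Ps becomes Qd = 963 − 2(Ps − 18) = 999 - 2Ps. Setting this equal to supply: 999 - 2Ps = -72 + 7Ps, so Ps = 119.
Buyers pay Pb = 119 − 18 = 101; Q' = -72 + 7·119 = 761.
Government outlay = subsidy × quantity = 18 × 761 = 13698.

Government cost = $13698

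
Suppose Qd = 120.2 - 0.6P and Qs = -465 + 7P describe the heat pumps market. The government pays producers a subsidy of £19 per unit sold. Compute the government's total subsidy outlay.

Pre-subsidy: 120.2 - 0.6P = -465 + 7P gives P* = 77, Q* = 74.
With the subsidy, sellers receive Ps = Pb + 19 for each unit, where Pb is the price buyers pay.
Supply in terms of Pb becomes Qs = -465 + 7(Pb + 19) = -332 + 7Pb. Setting this equal to demand: 120.2 - 0.6Pb = -332 + 7Pb, so Pb = 59.5.
Sellers receive Ps = 59.5 + 19 = 78.5; Q' = 120.2 − 0.6·59.5 = 84.5.
Government outlay = subsidy × quantity = 19 × 84.5 = 1605.5.

Government cost = £1605.5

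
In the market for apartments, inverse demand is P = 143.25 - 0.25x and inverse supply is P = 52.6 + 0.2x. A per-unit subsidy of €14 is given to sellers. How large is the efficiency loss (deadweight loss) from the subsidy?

Deadweight loss = 1960/9

Pre-subsidy: 143.25 - 0.25x = 52.6 + 0.2x gives x* = 1813/9 and P* = 836/9.
With the subsidy, sellers receive Ps = Pb + 14 for each unit, where Pb is the price buyers pay.
On the curves, Pb = 143.25 - 0.25x and Ps = 52.6 + 0.2x; the wedge Ps − Pb = 14 gives 52.6 + 0.2x − (143.25 - 0.25x) = 14, so x' = 2093/9.
Then Pb = 143.25 − 0.25·(2093/9) = 766/9 and Ps = 52.6 + 0.2·(2093/9) = 892/9.
The subsidy expands output by 2093/9 − 1813/9 = 280/9 past the efficient level; on those units the gap between marginal cost and willingness to pay runs from 0 up to 14.
DWL = ½ × 14 × 280/9 = 1960/9.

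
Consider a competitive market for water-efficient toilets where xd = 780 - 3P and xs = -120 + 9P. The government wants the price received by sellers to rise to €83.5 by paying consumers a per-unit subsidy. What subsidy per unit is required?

Required subsidy s = €34 per unit

At a seller price of 83.5, quantity supplied is -120 + 9·83.5 = 631.5.
Buyers absorb 631.5 only when they pay Pb with 780 − 3·Pb = 631.5, i.e. Pb = 49.5.
s = Ps − Pb = 83.5 − 49.5 = 34.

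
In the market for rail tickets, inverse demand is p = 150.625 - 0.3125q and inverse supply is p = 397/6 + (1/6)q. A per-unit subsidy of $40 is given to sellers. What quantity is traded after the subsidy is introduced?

q' = 5974/23

Pre-subsidy: 150.625 - 0.3125q = 397/6 + (1/6)q gives q* = 4054/23 and p* = 4395/46.
With the subsidy, sellers receive ps = pb + 40 for each unit, where pb is the price buyers pay.
On the curves, pb = 150.625 - 0.3125q and ps = 397/6 + (1/6)q; the wedge ps − pb = 40 gives 397/6 + (1/6)q − (150.625 - 0.3125q) = 40, so q' = 5974/23.
Then pb = 150.625 − 0.3125·(5974/23) = 3195/46 and ps = 397/6 + (1/6)·(5974/23) = 5035/46.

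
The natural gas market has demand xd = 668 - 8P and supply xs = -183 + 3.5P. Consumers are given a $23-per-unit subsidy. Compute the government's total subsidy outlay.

Government cost = $3036

Pre-subsidy: 668 - 8P = -183 + 3.5P gives P* = 74, x* = 76.
With the rebate, buyers effectively pay Pb = Ps − 23, where Ps is the price sellers receive.
Demand in terms of Ps becomes xd = 668 − 8(Ps − 23) = 852 - 8Ps. Setting this equal to supply: 852 - 8Ps = -183 + 3.5Ps, so Ps = 90.
Buyers pay Pb = 90 − 23 = 67; x' = -183 + 3.5·90 = 132.
Government outlay = subsidy × quantity = 23 × 132 = 3036.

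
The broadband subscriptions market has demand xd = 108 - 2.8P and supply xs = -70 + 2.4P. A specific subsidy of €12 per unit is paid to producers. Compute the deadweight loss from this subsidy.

Deadweight loss = 6048/65

Pre-subsidy: 108 - 2.8P = -70 + 2.4P gives P* = 445/13, x* = 158/13.
With the subsidy, sellers receive Ps = Pb + 12 for each unit, where Pb is the price buyers pay.
Supply in terms of Pb becomes xs = -70 + 2.4(Pb + 12) = -41.2 + 2.4Pb. Setting this equal to demand: 108 - 2.8Pb = -41.2 + 2.4Pb, so Pb = 373/13.
Sellers receive Ps = 373/13 + 12 = 529/13; x' = 108 − 2.8·(373/13) = 1798/65.
The subsidy expands output by 1798/65 − 158/13 = 1008/65 past the efficient level; on those units the gap between marginal cost and willingness to pay runs from 0 up to 12.
DWL = ½ × 12 × 1008/65 = 6048/65.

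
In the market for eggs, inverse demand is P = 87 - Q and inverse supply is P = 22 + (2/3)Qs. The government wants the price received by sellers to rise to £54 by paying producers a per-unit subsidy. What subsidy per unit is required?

Required subsidy s = £15 per unit

At a seller price of 54, quantity supplied is -33 + 1.5·54 = 48.
Buyers absorb 48 only when they pay Pb = 87 − 1·48 = 39.
s = Ps − Pb = 54 − 39 = 15.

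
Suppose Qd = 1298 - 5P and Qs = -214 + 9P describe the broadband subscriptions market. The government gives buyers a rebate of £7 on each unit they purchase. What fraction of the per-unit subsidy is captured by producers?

Producer share = 5/14

Pre-subsidy: 1298 - 5P = -214 + 9P gives P* = 108, Q* = 758.
With the rebate, buyers effectively pay Pb = Ps − 7, where Ps is the price sellers receive.
Demand in terms of Ps becomes Qd = 1298 − 5(Ps − 7) = 1333 - 5Ps. Setting this equal to supply: 1333 - 5Ps = -214 + 9Ps, so Ps = 110.5.
Buyers pay Pb = 110.5 − 7 = 103.5; Q' = -214 + 9·110.5 = 780.5.
Buyers' price falls by P* − Pb = 108 − 103.5 = 4.5; sellers' price rises by Ps − P* = 110.5 − 108 = 2.5.
So producers capture 2.5/7 = 5/14 of each unit of subsidy.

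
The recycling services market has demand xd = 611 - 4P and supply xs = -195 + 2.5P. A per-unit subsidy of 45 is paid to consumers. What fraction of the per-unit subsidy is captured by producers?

Producer share = 8/13

Pre-subsidy: 611 - 4P = -195 + 2.5P gives P* = 124, x* = 115.
With the rebate, buyers effectively pay Pb = Ps − 45, where Ps is the price sellers receive.
Demand in terms of Ps becomes xd = 611 − 4(Ps − 45) = 791 - 4Ps. Setting this equal to supply: 791 - 4Ps = -195 + 2.5Ps, so Ps = 1972/13.
Buyers pay Pb = 1972/13 − 45 = 1387/13; x' = -195 + 2.5·(1972/13) = 2395/13.
Buyers' price falls by P* − Pb = 124 − 1387/13 = 225/13; sellers' price rises by Ps − P* = 1972/13 − 124 = 360/13.
So producers capture (360/13)/45 = 8/13 of each unit of subsidy.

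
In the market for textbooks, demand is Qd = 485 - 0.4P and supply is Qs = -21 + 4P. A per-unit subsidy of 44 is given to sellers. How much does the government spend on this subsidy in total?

Government cost = 20020

Pre-subsidy: 485 - 0.4P = -21 + 4P gives P* = 115, Q* = 439.
With the subsidy, sellers receive Ps = Pb + 44 for each unit, where Pb is the price buyers pay.
Supply in terms of Pb becomes Qs = -21 + 4(Pb + 44) = 155 + 4Pb. Setting this equal to demand: 485 - 0.4Pb = 155 + 4Pb, so Pb = 75.
Sellers receive Ps = 75 + 44 = 119; Q' = 485 − 0.4·75 = 455.
Government outlay = subsidy × quantity = 44 × 455 = 20020.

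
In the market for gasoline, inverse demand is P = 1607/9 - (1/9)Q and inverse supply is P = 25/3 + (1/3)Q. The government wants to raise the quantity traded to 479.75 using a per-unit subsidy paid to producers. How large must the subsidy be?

Required subsidy s = 43 per unit

At Q = 479.75, from the demand curve buyers pay Pb = 1607/9 − (1/9)·479.75 = 125.25; from the supply curve sellers need Ps = 25/3 + (1/3)·479.75 = 168.25.
The subsidy must fill the gap: s = Ps − Pb = 168.25 − 125.25 = 43.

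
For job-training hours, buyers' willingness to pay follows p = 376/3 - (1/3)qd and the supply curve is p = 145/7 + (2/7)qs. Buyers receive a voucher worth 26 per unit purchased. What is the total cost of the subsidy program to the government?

Government cost = 5486

Pre-subsidy: 376/3 - (1/3)q = 145/7 + (2/7)q gives q* = 169 and p* = 69.
With the rebate, buyers effectively pay pb = ps − 26, where ps is the price sellers receive.
On the curves, pb = 376/3 - (1/3)q and ps = 145/7 + (2/7)q; the wedge ps − pb = 26 gives 145/7 + (2/7)q − (376/3 - (1/3)q) = 26, so q' = 211.
Then pb = 376/3 − (1/3)·211 = 55 and ps = 145/7 + (2/7)·211 = 81.
Government outlay = subsidy × quantity = 26 × 211 = 5486.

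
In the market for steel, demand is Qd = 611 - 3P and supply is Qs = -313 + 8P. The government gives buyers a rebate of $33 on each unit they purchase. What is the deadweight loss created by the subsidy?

Deadweight loss = $1188

Pre-subsidy: 611 - 3P = -313 + 8P gives P* = 84, Q* = 359.
With the rebate, buyers effectively pay Pb = Ps − 33, where Ps is the price sellers receive.
Demand in terms of Ps becomes Qd = 611 − 3(Ps − 33) = 710 - 3Ps. Setting this equal to supply: 710 - 3Ps = -313 + 8Ps, so Ps = 93.
Buyers pay Pb = 93 − 33 = 60; Q' = -313 + 8·93 = 431.
The subsidy expands output by 431 − 359 = 72 past the efficient level; on those units the gap between marginal cost and willingness to pay runs from 0 up to 33.
DWL = ½ × 33 × 72 = 1188.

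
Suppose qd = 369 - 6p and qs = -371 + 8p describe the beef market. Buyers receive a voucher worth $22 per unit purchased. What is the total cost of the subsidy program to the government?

Government cost = 19602/7

Pre-subsidy: 369 - 6p = -371 + 8p gives p* = 370/7, q* = 363/7.
With the rebate, buyers effectively pay pb = ps − 22, where ps is the price sellers receive.
Demand in terms of ps becomes qd = 369 − 6(ps − 22) = 501 - 6ps. Setting this equal to supply: 501 - 6ps = -371 + 8ps, so ps = 436/7.
Buyers pay pb = 436/7 − 22 = 282/7; q' = -371 + 8·(436/7) = 891/7.
Government outlay = subsidy × quantity = 22 × 891/7 = 19602/7.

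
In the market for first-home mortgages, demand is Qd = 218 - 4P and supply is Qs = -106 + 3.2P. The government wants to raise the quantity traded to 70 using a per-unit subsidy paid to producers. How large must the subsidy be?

Required subsidy s = 18 per unit

At Q = 70, invert demand for the buyer price: Pb = (218 − 70)/4 = 37; invert supply for the seller price: Ps = (70 − (-106))/3.2 = 55.
The subsidy must fill the gap: s = Ps − Pb = 55 − 37 = 18.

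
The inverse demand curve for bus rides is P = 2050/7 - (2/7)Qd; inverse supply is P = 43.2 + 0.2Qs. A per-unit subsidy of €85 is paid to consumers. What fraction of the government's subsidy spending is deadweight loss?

Pre-subsidy: 2050/7 - (2/7)Q = 43.2 + 0.2Q gives Q* = 514 and P* = 146.
With the rebate, buyers effectively pay Pb = Ps − 85, where Ps is the price sellers receive.
On the curves, Pb = 2050/7 - (2/7)Q and Ps = 43.2 + 0.2Q; the wedge Ps − Pb = 85 gives 43.2 + 0.2Q − (2050/7 - (2/7)Q) = 85, so Q' = 689.
Then Pb = 2050/7 − (2/7)·689 = 96 and Ps = 43.2 + 0.2·689 = 181.
ΔCS = ½(514 + 689)(146 − 96) = 30075; ΔPS = ½(514 + 689)(181 − 146) = 21052.5.
Government spending = 85 × 689 = 58565.
DWL = ½ × 85 × (689 − 514) = 7437.5; fraction = 7437.5 / 58565 = 175/1378.

DWL / government spending = 175/1378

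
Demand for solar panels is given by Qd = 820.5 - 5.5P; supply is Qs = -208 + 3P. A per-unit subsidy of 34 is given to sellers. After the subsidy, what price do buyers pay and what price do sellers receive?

Pre-subsidy: 820.5 - 5.5P = -208 + 3P gives P* = 121, Q* = 155.
With the subsidy, sellers receive Ps = Pb + 34 for each unit, where Pb is the price buyers pay.
Supply in terms of Pb becomes Qs = -208 + 3(Pb + 34) = -106 + 3Pb. Setting this equal to demand: 820.5 - 5.5Pb = -106 + 3Pb, so Pb = 109.
Sellers receive Ps = 109 + 34 = 143; Q' = 820.5 − 5.5·109 = 221.

Buyers pay 109; sellers receive 143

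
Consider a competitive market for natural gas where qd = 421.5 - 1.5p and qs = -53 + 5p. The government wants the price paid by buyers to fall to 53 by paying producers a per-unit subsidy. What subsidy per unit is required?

Required subsidy s = 26 per unit

At a buyer price of 53, quantity demanded is 421.5 − 1.5·53 = 342.
Sellers supply 342 only when they receive ps with -53 + 5·ps = 342, i.e. ps = 79.
s = ps − pb = 79 − 53 = 26.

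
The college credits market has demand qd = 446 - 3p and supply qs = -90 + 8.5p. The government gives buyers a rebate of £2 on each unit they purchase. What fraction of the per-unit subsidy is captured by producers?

Pre-subsidy: 446 - 3p = -90 + 8.5p gives p* = 1072/23, q* = 7042/23.
With the rebate, buyers effectively pay pb = ps − 2, where ps is the price sellers receive.
Demand in terms of ps becomes qd = 446 − 3(ps − 2) = 452 - 3ps. Setting this equal to supply: 452 - 3ps = -90 + 8.5ps, so ps = 1084/23.
Buyers pay pb = 1084/23 − 2 = 1038/23; q' = -90 + 8.5·(1084/23) = 7144/23.
Buyers' price falls by p* − pb = 1072/23 − 1038/23 = 34/23; sellers' price rises by ps − p* = 1084/23 − 1072/23 = 12/23.
So producers capture (12/23)/2 = 6/23 of each unit of subsidy.

Producer share = 6/23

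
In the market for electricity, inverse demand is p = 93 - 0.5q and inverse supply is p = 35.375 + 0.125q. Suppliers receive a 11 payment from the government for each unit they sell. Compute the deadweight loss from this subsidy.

Pre-subsidy: 93 - 0.5q = 35.375 + 0.125q gives q* = 92.2 and p* = 46.9.
With the subsidy, sellers receive ps = pb + 11 for each unit, where pb is the price buyers pay.
On the curves, pb = 93 - 0.5q and ps = 35.375 + 0.125q; the wedge ps − pb = 11 gives 35.375 + 0.125q − (93 - 0.5q) = 11, so q' = 109.8.
Then pb = 93 − 0.5·109.8 = 38.1 and ps = 35.375 + 0.125·109.8 = 49.1.
The subsidy expands output by 109.8 − 92.2 = 17.6 past the efficient level; on those units the gap between marginal cost and willingness to pay runs from 0 up to 11.
DWL = ½ × 11 × 17.6 = 96.8.

Deadweight loss = 96.8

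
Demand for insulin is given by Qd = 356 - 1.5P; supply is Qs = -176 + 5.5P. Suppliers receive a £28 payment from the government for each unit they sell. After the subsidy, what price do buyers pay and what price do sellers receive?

Buyers pay £54; sellers receive £82

Pre-subsidy: 356 - 1.5P = -176 + 5.5P gives P* = 76, Q* = 242.
With the subsidy, sellers receive Ps = Pb + 28 for each unit, where Pb is the price buyers pay.
Supply in terms of Pb becomes Qs = -176 + 5.5(Pb + 28) = -22 + 5.5Pb. Setting this equal to demand: 356 - 1.5Pb = -22 + 5.5Pb, so Pb = 54.
Sellers receive Ps = 54 + 28 = 82; Q' = 356 − 1.5·54 = 275.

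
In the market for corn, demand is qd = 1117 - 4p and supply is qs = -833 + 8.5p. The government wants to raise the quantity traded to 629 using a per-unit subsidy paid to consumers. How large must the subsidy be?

Required subsidy s = 50 per unit

At q = 629, invert demand for the buyer price: pb = (1117 − 629)/4 = 122; invert supply for the seller price: ps = (629 − (-833))/8.5 = 172.
The subsidy must fill the gap: s = ps − pb = 172 − 122 = 50.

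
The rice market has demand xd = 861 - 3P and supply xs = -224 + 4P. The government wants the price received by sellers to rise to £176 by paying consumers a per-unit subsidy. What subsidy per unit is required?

At a seller price of 176, quantity supplied is -224 + 4·176 = 480.
Buyers absorb 480 only when they pay Pb with 861 − 3·Pb = 480, i.e. Pb = 127.
s = Ps − Pb = 176 − 127 = 49.

Required subsidy s = £49 per unit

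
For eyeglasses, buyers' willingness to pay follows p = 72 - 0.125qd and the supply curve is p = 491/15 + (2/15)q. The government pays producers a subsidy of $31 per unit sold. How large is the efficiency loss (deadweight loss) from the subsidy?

Deadweight loss = $1860

Pre-subsidy: 72 - 0.125q = 491/15 + (2/15)q gives q* = 152 and p* = 53.
With the subsidy, sellers receive ps = pb + 31 for each unit, where pb is the price buyers pay.
On the curves, pb = 72 - 0.125q and ps = 491/15 + (2/15)q; the wedge ps − pb = 31 gives 491/15 + (2/15)q − (72 - 0.125q) = 31, so q' = 272.
Then pb = 72 − 0.125·272 = 38 and ps = 491/15 + (2/15)·272 = 69.
The subsidy expands output by 272 − 152 = 120 past the efficient level; on those units the gap between marginal cost and willingness to pay runs from 0 up to 31.
DWL = ½ × 31 × 120 = 1860.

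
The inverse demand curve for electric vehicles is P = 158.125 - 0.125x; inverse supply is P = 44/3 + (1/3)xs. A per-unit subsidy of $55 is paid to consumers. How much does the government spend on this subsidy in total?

Pre-subsidy: 158.125 - 0.125x = 44/3 + (1/3)x gives x* = 313 and P* = 119.
With the rebate, buyers effectively pay Pb = Ps − 55, where Ps is the price sellers receive.
On the curves, Pb = 158.125 - 0.125x and Ps = 44/3 + (1/3)x; the wedge Ps − Pb = 55 gives 44/3 + (1/3)x − (158.125 - 0.125x) = 55, so x' = 433.
Then Pb = 158.125 − 0.125·433 = 104 and Ps = 44/3 + (1/3)·433 = 159.
Government outlay = subsidy × quantity = 55 × 433 = 23815.

Government cost = $23815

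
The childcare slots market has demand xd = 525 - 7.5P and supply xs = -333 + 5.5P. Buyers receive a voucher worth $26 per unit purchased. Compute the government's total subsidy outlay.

Government cost = $2925

Pre-subsidy: 525 - 7.5P = -333 + 5.5P gives P* = 66, x* = 30.
With the rebate, buyers effectively pay Pb = Ps − 26, where Ps is the price sellers receive.
Demand in terms of Ps becomes xd = 525 − 7.5(Ps − 26) = 720 - 7.5Ps. Setting this equal to supply: 720 - 7.5Ps = -333 + 5.5Ps, so Ps = 81.
Buyers pay Pb = 81 − 26 = 55; x' = -333 + 5.5·81 = 112.5.
Government outlay = subsidy × quantity = 26 × 112.5 = 2925.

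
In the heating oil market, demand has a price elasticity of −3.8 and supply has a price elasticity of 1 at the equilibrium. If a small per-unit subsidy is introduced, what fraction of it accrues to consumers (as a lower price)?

Consumer share = 5/24

For a small subsidy around the equilibrium, the benefit split depends on the relative slopes, which at a point are proportional to the elasticities.
Buyer share = εs/(εs + |εd|) = 1/(1 + 3.8) = 5/24; seller share = |εd|/(εs + |εd|) = 19/24.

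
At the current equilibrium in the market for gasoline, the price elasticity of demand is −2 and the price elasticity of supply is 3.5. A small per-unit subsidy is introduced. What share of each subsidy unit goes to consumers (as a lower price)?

For a small subsidy around the equilibrium, the benefit split depends on the relative slopes, which at a point are proportional to the elasticities.
Buyer share = εs/(εs + |εd|) = 3.5/(3.5 + 2) = 7/11; seller share = |εd|/(εs + |εd|) = 4/11.

Consumer share = 7/11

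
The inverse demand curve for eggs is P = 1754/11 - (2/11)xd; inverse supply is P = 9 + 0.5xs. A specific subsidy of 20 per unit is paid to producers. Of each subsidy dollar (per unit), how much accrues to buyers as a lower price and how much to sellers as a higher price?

Pre-subsidy: 1754/11 - (2/11)x = 9 + 0.5x gives x* = 662/3 and P* = 358/3.
With the subsidy, sellers receive Ps = Pb + 20 for each unit, where Pb is the price buyers pay.
On the curves, Pb = 1754/11 - (2/11)x and Ps = 9 + 0.5x; the wedge Ps − Pb = 20 gives 9 + 0.5x − (1754/11 - (2/11)x) = 20, so x' = 250.
Then Pb = 1754/11 − (2/11)·250 = 114 and Ps = 9 + 0.5·250 = 134.
Buyers' price falls by P* − Pb = 358/3 − 114 = 16/3; sellers' price rises by Ps − P* = 134 − 358/3 = 44/3.

Buyers gain 16/3 per unit; sellers gain 44/3 per unit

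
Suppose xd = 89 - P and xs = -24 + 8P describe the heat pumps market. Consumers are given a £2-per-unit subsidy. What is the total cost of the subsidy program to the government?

Government cost = 1408/9

Pre-subsidy: 89 - P = -24 + 8P gives P* = 113/9, x* = 688/9.
With the rebate, buyers effectively pay Pb = Ps − 2, where Ps is the price sellers receive.
Demand in terms of Ps becomes xd = 89 − 1(Ps − 2) = 91 - Ps. Setting this equal to supply: 91 - Ps = -24 + 8Ps, so Ps = 115/9.
Buyers pay Pb = 115/9 − 2 = 97/9; x' = -24 + 8·(115/9) = 704/9.
Government outlay = subsidy × quantity = 2 × 704/9 = 1408/9.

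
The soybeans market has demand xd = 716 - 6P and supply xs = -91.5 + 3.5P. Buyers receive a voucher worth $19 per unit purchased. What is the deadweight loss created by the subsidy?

Pre-subsidy: 716 - 6P = -91.5 + 3.5P gives P* = 85, x* = 206.
With the rebate, buyers effectively pay Pb = Ps − 19, where Ps is the price sellers receive.
Demand in terms of Ps becomes xd = 716 − 6(Ps − 19) = 830 - 6Ps. Setting this equal to supply: 830 - 6Ps = -91.5 + 3.5Ps, so Ps = 97.
Buyers pay Pb = 97 − 19 = 78; x' = -91.5 + 3.5·97 = 248.
The subsidy expands output by 248 − 206 = 42 past the efficient level; on those units the gap between marginal cost and willingness to pay runs from 0 up to 19.
DWL = ½ × 19 × 42 = 399.

Deadweight loss = $399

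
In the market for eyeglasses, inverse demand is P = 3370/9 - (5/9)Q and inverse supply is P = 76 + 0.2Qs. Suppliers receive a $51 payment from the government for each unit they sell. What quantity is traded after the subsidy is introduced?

Q' = 462.5

Pre-subsidy: 3370/9 - (5/9)Q = 76 + 0.2Q gives Q* = 395 and P* = 155.
With the subsidy, sellers receive Ps = Pb + 51 for each unit, where Pb is the price buyers pay.
On the curves, Pb = 3370/9 - (5/9)Q and Ps = 76 + 0.2Q; the wedge Ps − Pb = 51 gives 76 + 0.2Q − (3370/9 - (5/9)Q) = 51, so Q' = 462.5.
Then Pb = 3370/9 − (5/9)·462.5 = 117.5 and Ps = 76 + 0.2·462.5 = 168.5.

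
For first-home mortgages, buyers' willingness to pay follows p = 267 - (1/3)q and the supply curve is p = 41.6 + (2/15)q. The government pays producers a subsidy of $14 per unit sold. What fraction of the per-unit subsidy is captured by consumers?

Pre-subsidy: 267 - (1/3)q = 41.6 + (2/15)q gives q* = 483 and p* = 106.
With the subsidy, sellers receive ps = pb + 14 for each unit, where pb is the price buyers pay.
On the curves, pb = 267 - (1/3)q and ps = 41.6 + (2/15)q; the wedge ps − pb = 14 gives 41.6 + (2/15)q − (267 - (1/3)q) = 14, so q' = 513.
Then pb = 267 − (1/3)·513 = 96 and ps = 41.6 + (2/15)·513 = 110.
Buyers' price falls by p* − pb = 106 − 96 = 10; sellers' price rises by ps − p* = 110 − 106 = 4.
So consumers capture 10/14 = 5/7 of each unit of subsidy.

Consumer share = 5/7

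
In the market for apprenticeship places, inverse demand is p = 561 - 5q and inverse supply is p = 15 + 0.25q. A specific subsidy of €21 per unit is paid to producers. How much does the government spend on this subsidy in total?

Pre-subsidy: 561 - 5q = 15 + 0.25q gives q* = 104 and p* = 41.
With the subsidy, sellers receive ps = pb + 21 for each unit, where pb is the price buyers pay.
On the curves, pb = 561 - 5q and ps = 15 + 0.25q; the wedge ps − pb = 21 gives 15 + 0.25q − (561 - 5q) = 21, so q' = 108.
Then pb = 561 − 5·108 = 21 and ps = 15 + 0.25·108 = 42.
Government outlay = subsidy × quantity = 21 × 108 = 2268.

Government cost = €2268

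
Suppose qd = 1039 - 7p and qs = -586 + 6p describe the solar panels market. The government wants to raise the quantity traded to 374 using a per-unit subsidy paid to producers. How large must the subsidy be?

Required subsidy s = 65 per unit

At q = 374, invert demand for the buyer price: pb = (1039 − 374)/7 = 95; invert supply for the seller price: ps = (374 − (-586))/6 = 160.
The subsidy must fill the gap: s = ps − pb = 160 − 95 = 65.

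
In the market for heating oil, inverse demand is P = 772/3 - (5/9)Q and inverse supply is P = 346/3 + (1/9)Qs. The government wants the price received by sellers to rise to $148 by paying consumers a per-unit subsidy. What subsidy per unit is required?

At a seller price of 148, quantity supplied is -1038 + 9·148 = 294.
Buyers absorb 294 only when they pay Pb = 772/3 − (5/9)·294 = 94.
s = Ps − Pb = 148 − 94 = 54.

Required subsidy s = $54 per unit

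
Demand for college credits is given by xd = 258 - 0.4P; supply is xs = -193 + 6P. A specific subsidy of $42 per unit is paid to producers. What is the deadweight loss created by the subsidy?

Pre-subsidy: 258 - 0.4P = -193 + 6P gives P* = 70.46875, x* = 229.8125.
With the subsidy, sellers receive Ps = Pb + 42 for each unit, where Pb is the price buyers pay.
Supply in terms of Pb becomes xs = -193 + 6(Pb + 42) = 59 + 6Pb. Setting this equal to demand: 258 - 0.4Pb = 59 + 6Pb, so Pb = 31.09375.
Sellers receive Ps = 31.09375 + 42 = 73.09375; x' = 258 − 0.4·31.09375 = 245.5625.
The subsidy expands output by 245.5625 − 229.8125 = 15.75 past the efficient level; on those units the gap between marginal cost and willingness to pay runs from 0 up to 42.
DWL = ½ × 42 × 15.75 = 330.75.

Deadweight loss = $330.75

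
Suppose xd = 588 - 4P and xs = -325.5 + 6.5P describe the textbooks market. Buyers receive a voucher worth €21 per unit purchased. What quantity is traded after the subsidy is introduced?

x' = 292

Pre-subsidy: 588 - 4P = -325.5 + 6.5P gives P* = 87, x* = 240.
With the rebate, buyers effectively pay Pb = Ps − 21, where Ps is the price sellers receive.
Demand in terms of Ps becomes xd = 588 − 4(Ps − 21) = 672 - 4Ps. Setting this equal to supply: 672 - 4Ps = -325.5 + 6.5Ps, so Ps = 95.
Buyers pay Pb = 95 − 21 = 74; x' = -325.5 + 6.5·95 = 292.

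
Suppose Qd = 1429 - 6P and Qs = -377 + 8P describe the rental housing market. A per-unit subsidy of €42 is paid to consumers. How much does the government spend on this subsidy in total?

Pre-subsidy: 1429 - 6P = -377 + 8P gives P* = 129, Q* = 655.
With the rebate, buyers effectively pay Pb = Ps − 42, where Ps is the price sellers receive.
Demand in terms of Ps becomes Qd = 1429 − 6(Ps − 42) = 1681 - 6Ps. Setting this equal to supply: 1681 - 6Ps = -377 + 8Ps, so Ps = 147.
Buyers pay Pb = 147 − 42 = 105; Q' = -377 + 8·147 = 799.
Government outlay = subsidy × quantity = 42 × 799 = 33558.

Government cost = €33558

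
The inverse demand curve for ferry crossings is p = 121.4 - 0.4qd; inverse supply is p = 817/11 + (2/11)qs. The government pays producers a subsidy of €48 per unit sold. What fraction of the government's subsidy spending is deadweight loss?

DWL / government spending = 55/218

Pre-subsidy: 121.4 - 0.4q = 817/11 + (2/11)q gives q* = 81 and p* = 89.
With the subsidy, sellers receive ps = pb + 48 for each unit, where pb is the price buyers pay.
On the curves, pb = 121.4 - 0.4q and ps = 817/11 + (2/11)q; the wedge ps − pb = 48 gives 817/11 + (2/11)q − (121.4 - 0.4q) = 48, so q' = 163.5.
Then pb = 121.4 − 0.4·163.5 = 56 and ps = 817/11 + (2/11)·163.5 = 104.
ΔCS = ½(81 + 163.5)(89 − 56) = 4034.25; ΔPS = ½(81 + 163.5)(104 − 89) = 1833.75.
Government spending = 48 × 163.5 = 7848.
DWL = ½ × 48 × (163.5 − 81) = 1980; fraction = 1980 / 7848 = 55/218.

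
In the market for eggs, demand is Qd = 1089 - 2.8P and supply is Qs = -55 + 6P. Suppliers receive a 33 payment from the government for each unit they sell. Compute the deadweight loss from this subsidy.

Deadweight loss = 1039.5

Pre-subsidy: 1089 - 2.8P = -55 + 6P gives P* = 130, Q* = 725.
With the subsidy, sellers receive Ps = Pb + 33 for each unit, where Pb is the price buyers pay.
Supply in terms of Pb becomes Qs = -55 + 6(Pb + 33) = 143 + 6Pb. Setting this equal to demand: 1089 - 2.8Pb = 143 + 6Pb, so Pb = 107.5.
Sellers receive Ps = 107.5 + 33 = 140.5; Q' = 1089 − 2.8·107.5 = 788.
The subsidy expands output by 788 − 725 = 63 past the efficient level; on those units the gap between marginal cost and willingness to pay runs from 0 up to 33.
DWL = ½ × 33 × 63 = 1039.5.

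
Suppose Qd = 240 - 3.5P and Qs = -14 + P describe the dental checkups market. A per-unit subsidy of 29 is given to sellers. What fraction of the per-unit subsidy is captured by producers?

Producer share = 7/9

Pre-subsidy: 240 - 3.5P = -14 + P gives P* = 508/9, Q* = 382/9.
With the subsidy, sellers receive Ps = Pb + 29 for each unit, where Pb is the price buyers pay.
Supply in terms of Pb becomes Qs = -14 + 1(Pb + 29) = 15 + Pb. Setting this equal to demand: 240 - 3.5Pb = 15 + Pb, so Pb = 50.
Sellers receive Ps = 50 + 29 = 79; Q' = 240 − 3.5·50 = 65.
Buyers' price falls by P* − Pb = 508/9 − 50 = 58/9; sellers' price rises by Ps − P* = 79 − 508/9 = 203/9.
So producers capture (203/9)/29 = 7/9 of each unit of subsidy.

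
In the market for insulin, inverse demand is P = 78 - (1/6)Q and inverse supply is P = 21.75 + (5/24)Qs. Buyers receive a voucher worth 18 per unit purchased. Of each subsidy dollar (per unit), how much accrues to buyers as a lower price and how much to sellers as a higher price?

Buyers gain 8 per unit; sellers gain 10 per unit

Pre-subsidy: 78 - (1/6)Q = 21.75 + (5/24)Q gives Q* = 150 and P* = 53.
With the rebate, buyers effectively pay Pb = Ps − 18, where Ps is the price sellers receive.
On the curves, Pb = 78 - (1/6)Q and Ps = 21.75 + (5/24)Q; the wedge Ps − Pb = 18 gives 21.75 + (5/24)Q − (78 - (1/6)Q) = 18, so Q' = 198.
Then Pb = 78 − (1/6)·198 = 45 and Ps = 21.75 + (5/24)·198 = 63.
Buyers' price falls by P* − Pb = 53 − 45 = 8; sellers' price rises by Ps − P* = 63 − 53 = 10.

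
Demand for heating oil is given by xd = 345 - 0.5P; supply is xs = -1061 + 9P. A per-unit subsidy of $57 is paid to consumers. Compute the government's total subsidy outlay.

Government cost = $16986

Pre-subsidy: 345 - 0.5P = -1061 + 9P gives P* = 148, x* = 271.
With the rebate, buyers effectively pay Pb = Ps − 57, where Ps is the price sellers receive.
Demand in terms of Ps becomes xd = 345 − 0.5(Ps − 57) = 373.5 - 0.5Ps. Setting this equal to supply: 373.5 - 0.5Ps = -1061 + 9Ps, so Ps = 151.
Buyers pay Pb = 151 − 57 = 94; x' = -1061 + 9·151 = 298.
Government outlay = subsidy × quantity = 57 × 298 = 16986.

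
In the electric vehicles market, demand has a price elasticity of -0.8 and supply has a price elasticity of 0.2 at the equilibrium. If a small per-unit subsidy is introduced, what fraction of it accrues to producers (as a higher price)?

Producer share = 0.8

For a small subsidy around the equilibrium, the benefit split depends on the relative slopes, which at a point are proportional to the elasticities.
Buyer share = εs/(εs + |εd|) = 0.2/(0.2 + 0.8) = 0.2; seller share = |εd|/(εs + |εd|) = 0.8.
So producers capture 0.8 of the subsidy.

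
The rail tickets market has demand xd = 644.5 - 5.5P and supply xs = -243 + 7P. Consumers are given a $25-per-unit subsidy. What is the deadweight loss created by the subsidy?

Deadweight loss = $962.5

Pre-subsidy: 644.5 - 5.5P = -243 + 7P gives P* = 71, x* = 254.
With the rebate, buyers effectively pay Pb = Ps − 25, where Ps is the price sellers receive.
Demand in terms of Ps becomes xd = 644.5 − 5.5(Ps − 25) = 782 - 5.5Ps. Setting this equal to supply: 782 - 5.5Ps = -243 + 7Ps, so Ps = 82.
Buyers pay Pb = 82 − 25 = 57; x' = -243 + 7·82 = 331.
The subsidy expands output by 331 − 254 = 77 past the efficient level; on those units the gap between marginal cost and willingness to pay runs from 0 up to 25.
DWL = ½ × 25 × 77 = 962.5.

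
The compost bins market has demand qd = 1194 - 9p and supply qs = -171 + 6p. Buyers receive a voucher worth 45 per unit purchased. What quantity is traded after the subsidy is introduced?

Pre-subsidy: 1194 - 9p = -171 + 6p gives p* = 91, q* = 375.
With the rebate, buyers effectively pay pb = ps − 45, where ps is the price sellers receive.
Demand in terms of ps becomes qd = 1194 − 9(ps − 45) = 1599 - 9ps. Setting this equal to supply: 1599 - 9ps = -171 + 6ps, so ps = 118.
Buyers pay pb = 118 − 45 = 73; q' = -171 + 6·118 = 537.

q' = 537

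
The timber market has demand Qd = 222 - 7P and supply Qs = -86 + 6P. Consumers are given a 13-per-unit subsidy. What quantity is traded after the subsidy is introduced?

Q' = 1276/13

Pre-subsidy: 222 - 7P = -86 + 6P gives P* = 308/13, Q* = 730/13.
With the rebate, buyers effectively pay Pb = Ps − 13, where Ps is the price sellers receive.
Demand in terms of Ps becomes Qd = 222 − 7(Ps − 13) = 313 - 7Ps. Setting this equal to supply: 313 - 7Ps = -86 + 6Ps, so Ps = 399/13.
Buyers pay Pb = 399/13 − 13 = 230/13; Q' = -86 + 6·(399/13) = 1276/13.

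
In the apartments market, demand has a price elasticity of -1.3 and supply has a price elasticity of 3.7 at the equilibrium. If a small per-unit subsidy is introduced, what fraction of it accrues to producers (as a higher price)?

For a small subsidy around the equilibrium, the benefit split depends on the relative slopes, which at a point are proportional to the elasticities.
Buyer share = εs/(εs + |εd|) = 3.7/(3.7 + 1.3) = 0.74; seller share = |εd|/(εs + |εd|) = 0.26.
So producers capture 0.26 of the subsidy.

Producer share = 0.26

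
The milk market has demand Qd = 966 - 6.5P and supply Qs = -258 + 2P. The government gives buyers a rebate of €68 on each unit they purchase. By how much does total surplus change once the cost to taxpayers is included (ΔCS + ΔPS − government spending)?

Pre-subsidy: 966 - 6.5P = -258 + 2P gives P* = 144, Q* = 30.
With the rebate, buyers effectively pay Pb = Ps − 68, where Ps is the price sellers receive.
Demand in terms of Ps becomes Qd = 966 − 6.5(Ps − 68) = 1408 - 6.5Ps. Setting this equal to supply: 1408 - 6.5Ps = -258 + 2Ps, so Ps = 196.
Buyers pay Pb = 196 − 68 = 128; Q' = -258 + 2·196 = 134.
ΔCS = ½(30 + 134)(144 − 128) = 1312; ΔPS = ½(30 + 134)(196 − 144) = 4264.
Government spending = 68 × 134 = 9112.
Net change = 1312 + 4264 − 9112 = -3536. The loss equals the DWL triangle ½·68·104.

Net change in total surplus = -€3536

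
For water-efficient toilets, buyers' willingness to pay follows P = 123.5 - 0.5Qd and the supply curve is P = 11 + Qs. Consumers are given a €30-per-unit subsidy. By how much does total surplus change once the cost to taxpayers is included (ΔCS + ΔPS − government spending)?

Pre-subsidy: 123.5 - 0.5Q = 11 + Q gives Q* = 75 and P* = 86.
With the rebate, buyers effectively pay Pb = Ps − 30, where Ps is the price sellers receive.
On the curves, Pb = 123.5 - 0.5Q and Ps = 11 + Q; the wedge Ps − Pb = 30 gives 11 + Q − (123.5 - 0.5Q) = 30, so Q' = 95.
Then Pb = 123.5 − 0.5·95 = 76 and Ps = 11 + 1·95 = 106.
ΔCS = ½(75 + 95)(86 − 76) = 850; ΔPS = ½(75 + 95)(106 − 86) = 1700.
Government spending = 30 × 95 = 2850.
Net change = 850 + 1700 − 2850 = -300. The loss equals the DWL triangle ½·30·20.

Net change in total surplus = -€300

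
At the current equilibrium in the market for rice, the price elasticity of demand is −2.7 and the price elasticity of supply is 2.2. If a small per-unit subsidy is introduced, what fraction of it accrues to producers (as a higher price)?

Producer share = 27/49

For a small subsidy around the equilibrium, the benefit split depends on the relative slopes, which at a point are proportional to the elasticities.
Buyer share = εs/(εs + |εd|) = 2.2/(2.2 + 2.7) = 22/49; seller share = |εd|/(εs + |εd|) = 27/49.
So producers capture 27/49 of the subsidy.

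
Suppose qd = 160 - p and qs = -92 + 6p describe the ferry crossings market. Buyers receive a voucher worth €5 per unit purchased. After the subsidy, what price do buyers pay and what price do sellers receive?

Buyers pay 222/7; sellers receive 257/7

Pre-subsidy: 160 - p = -92 + 6p gives p* = 36, q* = 124.
With the rebate, buyers effectively pay pb = ps − 5, where ps is the price sellers receive.
Demand in terms of ps becomes qd = 160 − 1(ps − 5) = 165 - ps. Setting this equal to supply: 165 - ps = -92 + 6ps, so ps = 257/7.
Buyers pay pb = 257/7 − 5 = 222/7; q' = -92 + 6·(257/7) = 898/7.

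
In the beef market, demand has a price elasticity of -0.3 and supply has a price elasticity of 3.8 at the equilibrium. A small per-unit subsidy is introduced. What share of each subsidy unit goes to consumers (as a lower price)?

For a small subsidy around the equilibrium, the benefit split depends on the relative slopes, which at a point are proportional to the elasticities.
Buyer share = εs/(εs + |εd|) = 3.8/(3.8 + 0.3) = 38/41; seller share = |εd|/(εs + |εd|) = 3/41.

Consumer share = 38/41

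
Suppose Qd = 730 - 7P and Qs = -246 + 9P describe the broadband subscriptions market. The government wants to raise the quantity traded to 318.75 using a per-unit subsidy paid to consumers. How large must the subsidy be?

At Q = 318.75, invert demand for the buyer price: Pb = (730 − 318.75)/7 = 58.75; invert supply for the seller price: Ps = (318.75 − (-246))/9 = 62.75.
The subsidy must fill the gap: s = Ps − Pb = 62.75 − 58.75 = 4.

Required subsidy s = 4 per unit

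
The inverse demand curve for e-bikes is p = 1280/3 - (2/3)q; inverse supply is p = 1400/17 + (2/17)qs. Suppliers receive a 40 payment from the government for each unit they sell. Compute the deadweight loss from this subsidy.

Pre-subsidy: 1280/3 - (2/3)q = 1400/17 + (2/17)q gives q* = 439 and p* = 134.
With the subsidy, sellers receive ps = pb + 40 for each unit, where pb is the price buyers pay.
On the curves, pb = 1280/3 - (2/3)q and ps = 1400/17 + (2/17)q; the wedge ps − pb = 40 gives 1400/17 + (2/17)q − (1280/3 - (2/3)q) = 40, so q' = 490.
Then pb = 1280/3 − (2/3)·490 = 100 and ps = 1400/17 + (2/17)·490 = 140.
The subsidy expands output by 490 − 439 = 51 past the efficient level; on those units the gap between marginal cost and willingness to pay runs from 0 up to 40.
DWL = ½ × 40 × 51 = 1020.

Deadweight loss = 1020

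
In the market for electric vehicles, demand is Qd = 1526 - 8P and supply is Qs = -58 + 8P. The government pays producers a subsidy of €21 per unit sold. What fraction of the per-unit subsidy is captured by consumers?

Pre-subsidy: 1526 - 8P = -58 + 8P gives P* = 99, Q* = 734.
With the subsidy, sellers receive Ps = Pb + 21 for each unit, where Pb is the price buyers pay.
Supply in terms of Pb becomes Qs = -58 + 8(Pb + 21) = 110 + 8Pb. Setting this equal to demand: 1526 - 8Pb = 110 + 8Pb, so Pb = 88.5.
Sellers receive Ps = 88.5 + 21 = 109.5; Q' = 1526 − 8·88.5 = 818.
Buyers' price falls by P* − Pb = 99 − 88.5 = 10.5; sellers' price rises by Ps − P* = 109.5 − 99 = 10.5.
So consumers capture 10.5/21 = 0.5 of each unit of subsidy.

Consumer share = 0.5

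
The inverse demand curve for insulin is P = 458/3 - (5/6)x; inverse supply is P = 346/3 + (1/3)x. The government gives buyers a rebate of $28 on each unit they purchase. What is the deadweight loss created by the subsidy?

Deadweight loss = $336

Pre-subsidy: 458/3 - (5/6)x = 346/3 + (1/3)x gives x* = 32 and P* = 126.
With the rebate, buyers effectively pay Pb = Ps − 28, where Ps is the price sellers receive.
On the curves, Pb = 458/3 - (5/6)x and Ps = 346/3 + (1/3)x; the wedge Ps − Pb = 28 gives 346/3 + (1/3)x − (458/3 - (5/6)x) = 28, so x' = 56.
Then Pb = 458/3 − (5/6)·56 = 106 and Ps = 346/3 + (1/3)·56 = 134.
The subsidy expands output by 56 − 32 = 24 past the efficient level; on those units the gap between marginal cost and willingness to pay runs from 0 up to 28.
DWL = ½ × 28 × 24 = 336.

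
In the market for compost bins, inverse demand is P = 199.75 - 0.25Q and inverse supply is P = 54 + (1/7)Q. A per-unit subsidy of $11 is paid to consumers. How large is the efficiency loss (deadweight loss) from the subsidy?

Deadweight loss = $154

Pre-subsidy: 199.75 - 0.25Q = 54 + (1/7)Q gives Q* = 371 and P* = 107.
With the rebate, buyers effectively pay Pb = Ps − 11, where Ps is the price sellers receive.
On the curves, Pb = 199.75 - 0.25Q and Ps = 54 + (1/7)Q; the wedge Ps − Pb = 11 gives 54 + (1/7)Q − (199.75 - 0.25Q) = 11, so Q' = 399.
Then Pb = 199.75 − 0.25·399 = 100 and Ps = 54 + (1/7)·399 = 111.
The subsidy expands output by 399 − 371 = 28 past the efficient level; on those units the gap between marginal cost and willingness to pay runs from 0 up to 11.
DWL = ½ × 11 × 28 = 154.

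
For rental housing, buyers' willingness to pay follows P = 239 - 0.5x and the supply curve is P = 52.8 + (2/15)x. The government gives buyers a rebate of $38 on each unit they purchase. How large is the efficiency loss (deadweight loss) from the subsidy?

Deadweight loss = $1140

Pre-subsidy: 239 - 0.5x = 52.8 + (2/15)x gives x* = 294 and P* = 92.
With the rebate, buyers effectively pay Pb = Ps − 38, where Ps is the price sellers receive.
On the curves, Pb = 239 - 0.5x and Ps = 52.8 + (2/15)x; the wedge Ps − Pb = 38 gives 52.8 + (2/15)x − (239 - 0.5x) = 38, so x' = 354.
Then Pb = 239 − 0.5·354 = 62 and Ps = 52.8 + (2/15)·354 = 100.
The subsidy expands output by 354 − 294 = 60 past the efficient level; on those units the gap between marginal cost and willingness to pay runs from 0 up to 38.
DWL = ½ × 38 × 60 = 1140.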